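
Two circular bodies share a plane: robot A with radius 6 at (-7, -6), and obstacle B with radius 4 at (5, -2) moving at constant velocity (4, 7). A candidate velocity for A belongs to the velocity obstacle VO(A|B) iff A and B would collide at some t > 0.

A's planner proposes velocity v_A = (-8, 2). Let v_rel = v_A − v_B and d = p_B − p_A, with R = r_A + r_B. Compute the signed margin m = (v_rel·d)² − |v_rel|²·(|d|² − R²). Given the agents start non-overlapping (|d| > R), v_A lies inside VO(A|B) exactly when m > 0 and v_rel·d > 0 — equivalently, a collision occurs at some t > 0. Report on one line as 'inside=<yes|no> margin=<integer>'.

d = (12, 4),  |d|² = 160;  R = 6+4 = 10,  c = 160−10² = 60
v_rel = (-12, -5),  |v_rel|² = 169;  v_rel·d = (-12)·(12) + (-5)·(4) = -164
169·t² + 328·t + 60 = 0  ⇒  m = (-164)² − 169·60 = 16756
m = 16756 > 0,  v_rel·d = -164 < 0  ⇒  outside

inside=no margin=16756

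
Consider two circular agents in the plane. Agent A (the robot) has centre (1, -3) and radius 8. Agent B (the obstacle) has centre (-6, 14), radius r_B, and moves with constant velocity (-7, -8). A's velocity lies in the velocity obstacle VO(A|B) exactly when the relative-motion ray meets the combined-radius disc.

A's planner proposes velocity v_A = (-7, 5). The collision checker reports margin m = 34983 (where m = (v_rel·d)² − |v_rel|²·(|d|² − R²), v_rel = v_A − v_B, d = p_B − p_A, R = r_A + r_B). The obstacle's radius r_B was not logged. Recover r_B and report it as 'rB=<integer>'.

m = 34983
d = (-7, 17);  v_rel = (0, 13),  |v_rel|² = 169
v_rel×d = (0)·(17) − (13)·(-7) = 91
since m = R²·169 − 91²:  R² = (8281 + 34983) / 169 = 256
R = √256 = 16  ⇒  r_B = 16 − 8 = 8

rB=8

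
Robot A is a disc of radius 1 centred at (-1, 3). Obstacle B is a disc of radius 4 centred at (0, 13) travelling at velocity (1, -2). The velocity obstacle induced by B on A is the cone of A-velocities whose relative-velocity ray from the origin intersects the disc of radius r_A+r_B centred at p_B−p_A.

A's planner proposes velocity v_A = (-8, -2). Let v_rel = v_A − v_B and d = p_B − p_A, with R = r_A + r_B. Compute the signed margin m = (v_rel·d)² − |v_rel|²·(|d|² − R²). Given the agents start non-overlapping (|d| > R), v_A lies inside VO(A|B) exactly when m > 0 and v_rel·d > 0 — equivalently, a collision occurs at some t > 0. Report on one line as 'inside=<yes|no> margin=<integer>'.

d = (1, 10),  |d|² = 101;  R = 1+4 = 5,  c = 101−5² = 76
v_rel = (-9, 0),  |v_rel|² = 81;  v_rel·d = (-9)·(1) + (0)·(10) = -9
81·t² + 18·t + 76 = 0  ⇒  m = (-9)² − 81·76 = -6075
m = -6075 < 0,  v_rel·d = -9 < 0  ⇒  outside

inside=no margin=-6075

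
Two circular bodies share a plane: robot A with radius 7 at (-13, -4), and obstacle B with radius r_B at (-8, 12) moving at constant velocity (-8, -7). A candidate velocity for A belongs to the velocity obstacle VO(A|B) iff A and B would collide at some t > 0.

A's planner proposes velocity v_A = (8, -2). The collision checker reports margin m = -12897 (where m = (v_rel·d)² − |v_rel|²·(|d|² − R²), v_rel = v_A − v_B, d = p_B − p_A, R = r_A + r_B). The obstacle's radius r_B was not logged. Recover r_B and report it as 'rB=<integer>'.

m = -12897
d = (5, 16);  v_rel = (16, 5),  |v_rel|² = 281
v_rel×d = (16)·(16) − (5)·(5) = 231
since m = R²·281 − 231²:  R² = (53361 + -12897) / 281 = 144
R = √144 = 12  ⇒  r_B = 12 − 7 = 5

rB=5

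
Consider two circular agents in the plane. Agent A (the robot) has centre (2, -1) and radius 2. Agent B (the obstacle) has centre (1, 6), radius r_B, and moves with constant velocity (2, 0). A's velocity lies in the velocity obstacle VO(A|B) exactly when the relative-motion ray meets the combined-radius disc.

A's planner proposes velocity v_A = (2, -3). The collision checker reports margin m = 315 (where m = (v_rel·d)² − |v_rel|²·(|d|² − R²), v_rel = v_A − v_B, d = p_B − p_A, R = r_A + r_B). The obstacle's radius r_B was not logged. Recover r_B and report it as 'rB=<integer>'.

m = 315
d = (-1, 7);  v_rel = (0, -3),  |v_rel|² = 9
v_rel×d = (0)·(7) − (-3)·(-1) = -3
since m = R²·9 − (-3)²:  R² = (9 + 315) / 9 = 36
R = √36 = 6  ⇒  r_B = 6 − 2 = 4

rB=4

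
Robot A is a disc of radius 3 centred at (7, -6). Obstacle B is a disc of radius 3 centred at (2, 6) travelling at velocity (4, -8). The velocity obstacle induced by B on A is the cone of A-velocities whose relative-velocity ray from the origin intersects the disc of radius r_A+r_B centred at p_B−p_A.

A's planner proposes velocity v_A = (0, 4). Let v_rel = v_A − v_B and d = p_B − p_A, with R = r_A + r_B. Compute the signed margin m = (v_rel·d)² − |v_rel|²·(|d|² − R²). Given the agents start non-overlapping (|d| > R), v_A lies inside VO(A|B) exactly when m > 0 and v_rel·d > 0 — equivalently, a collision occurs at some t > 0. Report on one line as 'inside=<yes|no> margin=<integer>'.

d = (-5, 12),  |d|² = 169;  R = 3+3 = 6,  c = 169−6² = 133
v_rel = (-4, 12),  |v_rel|² = 160;  v_rel·d = (-4)·(-5) + (12)·(12) = 164
160·t² − 328·t + 133 = 0  ⇒  m = 164² − 160·133 = 5616
m = 5616 > 0,  v_rel·d = 164 > 0  ⇒  inside

inside=yes margin=5616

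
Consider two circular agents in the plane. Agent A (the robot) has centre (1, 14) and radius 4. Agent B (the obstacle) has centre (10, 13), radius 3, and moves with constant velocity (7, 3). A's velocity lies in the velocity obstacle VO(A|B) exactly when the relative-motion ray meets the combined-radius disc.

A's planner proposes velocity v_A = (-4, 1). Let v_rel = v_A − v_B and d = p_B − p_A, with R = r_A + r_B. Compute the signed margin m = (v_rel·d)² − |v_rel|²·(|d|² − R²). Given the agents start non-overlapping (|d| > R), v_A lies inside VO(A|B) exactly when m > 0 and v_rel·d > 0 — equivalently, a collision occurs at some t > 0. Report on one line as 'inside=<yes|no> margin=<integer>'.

d = (9, -1),  |d|² = 82;  R = 4+3 = 7,  c = 82−7² = 33
v_rel = (-11, -2),  |v_rel|² = 125;  v_rel·d = (-11)·(9) + (-2)·(-1) = -97
125·t² + 194·t + 33 = 0  ⇒  m = (-97)² − 125·33 = 5284
m = 5284 > 0,  v_rel·d = -97 < 0  ⇒  outside

inside=no margin=5284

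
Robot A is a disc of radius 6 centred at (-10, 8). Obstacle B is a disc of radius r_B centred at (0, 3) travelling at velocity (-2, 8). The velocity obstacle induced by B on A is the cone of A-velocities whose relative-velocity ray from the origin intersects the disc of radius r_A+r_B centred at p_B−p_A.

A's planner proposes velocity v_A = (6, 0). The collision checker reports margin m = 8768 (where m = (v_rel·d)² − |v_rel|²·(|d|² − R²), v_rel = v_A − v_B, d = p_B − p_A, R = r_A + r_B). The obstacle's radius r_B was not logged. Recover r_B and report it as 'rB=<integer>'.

m = 8768
d = (10, -5);  v_rel = (8, -8),  |v_rel|² = 128
v_rel×d = (8)·(-5) − (-8)·(10) = 40
since m = R²·128 − 40²:  R² = (1600 + 8768) / 128 = 81
R = √81 = 9  ⇒  r_B = 9 − 6 = 3

rB=3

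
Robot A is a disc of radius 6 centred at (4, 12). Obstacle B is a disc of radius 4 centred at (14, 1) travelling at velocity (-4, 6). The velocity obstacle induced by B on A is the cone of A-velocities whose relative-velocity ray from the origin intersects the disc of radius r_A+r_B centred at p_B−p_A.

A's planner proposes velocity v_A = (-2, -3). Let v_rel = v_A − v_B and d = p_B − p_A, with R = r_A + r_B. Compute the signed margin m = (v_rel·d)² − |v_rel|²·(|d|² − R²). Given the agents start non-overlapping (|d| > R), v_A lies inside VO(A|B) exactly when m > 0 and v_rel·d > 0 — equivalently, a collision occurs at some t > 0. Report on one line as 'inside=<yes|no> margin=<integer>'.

d = (10, -11),  |d|² = 221;  R = 6+4 = 10,  c = 221−10² = 121
v_rel = (2, -9),  |v_rel|² = 85;  v_rel·d = (2)·(10) + (-9)·(-11) = 119
85·t² − 238·t + 121 = 0  ⇒  m = 119² − 85·121 = 3876
m = 3876 > 0,  v_rel·d = 119 > 0  ⇒  inside

inside=yes margin=3876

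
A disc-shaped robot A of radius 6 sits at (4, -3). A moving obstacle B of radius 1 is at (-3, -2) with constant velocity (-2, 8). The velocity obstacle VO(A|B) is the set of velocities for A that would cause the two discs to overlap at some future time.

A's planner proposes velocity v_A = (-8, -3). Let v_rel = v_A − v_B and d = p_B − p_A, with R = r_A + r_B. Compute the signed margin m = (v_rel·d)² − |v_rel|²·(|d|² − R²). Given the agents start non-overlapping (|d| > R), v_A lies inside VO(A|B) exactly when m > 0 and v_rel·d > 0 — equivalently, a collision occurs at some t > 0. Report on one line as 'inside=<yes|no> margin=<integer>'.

d = (-7, 1),  |d|² = 50;  R = 6+1 = 7,  c = 50−7² = 1
v_rel = (-6, -11),  |v_rel|² = 157;  v_rel·d = (-6)·(-7) + (-11)·(1) = 31
157·t² − 62·t + 1 = 0  ⇒  m = 31² − 157·1 = 804
m = 804 > 0,  v_rel·d = 31 > 0  ⇒  inside

inside=yes margin=804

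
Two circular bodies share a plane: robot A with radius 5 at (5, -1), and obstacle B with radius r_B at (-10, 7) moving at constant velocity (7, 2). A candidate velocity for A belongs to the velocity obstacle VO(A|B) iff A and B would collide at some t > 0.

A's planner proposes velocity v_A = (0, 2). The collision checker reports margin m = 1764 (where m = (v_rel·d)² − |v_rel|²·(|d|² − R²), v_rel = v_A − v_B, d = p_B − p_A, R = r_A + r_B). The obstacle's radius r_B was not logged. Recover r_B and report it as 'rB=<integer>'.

m = 1764
d = (-15, 8);  v_rel = (-7, 0),  |v_rel|² = 49
v_rel×d = (-7)·(8) − (0)·(-15) = -56
since m = R²·49 − (-56)²:  R² = (3136 + 1764) / 49 = 100
R = √100 = 10  ⇒  r_B = 10 − 5 = 5

rB=5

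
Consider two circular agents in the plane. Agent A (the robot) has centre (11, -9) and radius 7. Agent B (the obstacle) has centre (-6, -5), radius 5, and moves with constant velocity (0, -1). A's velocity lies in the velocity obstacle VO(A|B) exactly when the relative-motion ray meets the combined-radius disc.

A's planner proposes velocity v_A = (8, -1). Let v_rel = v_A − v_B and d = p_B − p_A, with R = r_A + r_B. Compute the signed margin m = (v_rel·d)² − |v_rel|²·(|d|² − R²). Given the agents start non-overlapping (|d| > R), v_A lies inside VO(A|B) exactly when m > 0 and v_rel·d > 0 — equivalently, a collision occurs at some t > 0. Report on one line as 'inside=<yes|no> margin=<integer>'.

d = (-17, 4),  |d|² = 305;  R = 7+5 = 12,  c = 305−12² = 161
v_rel = (8, 0),  |v_rel|² = 64;  v_rel·d = (8)·(-17) + (0)·(4) = -136
64·t² + 272·t + 161 = 0  ⇒  m = (-136)² − 64·161 = 8192
m = 8192 > 0,  v_rel·d = -136 < 0  ⇒  outside

inside=no margin=8192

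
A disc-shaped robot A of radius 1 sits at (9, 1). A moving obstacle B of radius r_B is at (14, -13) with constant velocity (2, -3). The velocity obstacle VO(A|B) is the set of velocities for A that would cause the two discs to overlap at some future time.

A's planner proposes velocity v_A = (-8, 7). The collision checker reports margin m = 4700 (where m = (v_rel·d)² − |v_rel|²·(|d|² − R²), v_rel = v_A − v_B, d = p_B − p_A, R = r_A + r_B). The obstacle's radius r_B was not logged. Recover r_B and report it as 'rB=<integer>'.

m = 4700
d = (5, -14);  v_rel = (-10, 10),  |v_rel|² = 200
v_rel×d = (-10)·(-14) − (10)·(5) = 90
since m = R²·200 − 90²:  R² = (8100 + 4700) / 200 = 64
R = √64 = 8  ⇒  r_B = 8 − 1 = 7

rB=7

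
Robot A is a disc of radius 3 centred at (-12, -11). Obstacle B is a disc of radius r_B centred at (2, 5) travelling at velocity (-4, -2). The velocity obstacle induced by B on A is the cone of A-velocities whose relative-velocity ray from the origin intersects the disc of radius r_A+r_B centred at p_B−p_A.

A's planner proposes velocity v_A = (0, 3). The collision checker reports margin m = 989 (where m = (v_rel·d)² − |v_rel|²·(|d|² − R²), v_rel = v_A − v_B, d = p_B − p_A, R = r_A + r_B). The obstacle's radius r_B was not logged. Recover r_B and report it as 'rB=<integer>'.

m = 989
d = (14, 16);  v_rel = (4, 5),  |v_rel|² = 41
v_rel×d = (4)·(16) − (5)·(14) = -6
since m = R²·41 − (-6)²:  R² = (36 + 989) / 41 = 25
R = √25 = 5  ⇒  r_B = 5 − 3 = 2

rB=2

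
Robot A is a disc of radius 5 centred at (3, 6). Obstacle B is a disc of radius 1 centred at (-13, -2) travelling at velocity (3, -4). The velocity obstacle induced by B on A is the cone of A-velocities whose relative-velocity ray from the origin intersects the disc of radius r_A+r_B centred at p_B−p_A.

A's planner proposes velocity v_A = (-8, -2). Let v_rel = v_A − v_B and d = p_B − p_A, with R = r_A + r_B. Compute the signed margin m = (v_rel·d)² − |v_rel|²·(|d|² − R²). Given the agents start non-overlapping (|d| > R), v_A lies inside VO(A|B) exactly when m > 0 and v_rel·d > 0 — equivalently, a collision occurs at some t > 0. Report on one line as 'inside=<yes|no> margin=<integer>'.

d = (-16, -8),  |d|² = 320;  R = 5+1 = 6,  c = 320−6² = 284
v_rel = (-11, 2),  |v_rel|² = 125;  v_rel·d = (-11)·(-16) + (2)·(-8) = 160
125·t² − 320·t + 284 = 0  ⇒  m = 160² − 125·284 = -9900
m = -9900 < 0,  v_rel·d = 160 > 0  ⇒  outside

inside=no margin=-9900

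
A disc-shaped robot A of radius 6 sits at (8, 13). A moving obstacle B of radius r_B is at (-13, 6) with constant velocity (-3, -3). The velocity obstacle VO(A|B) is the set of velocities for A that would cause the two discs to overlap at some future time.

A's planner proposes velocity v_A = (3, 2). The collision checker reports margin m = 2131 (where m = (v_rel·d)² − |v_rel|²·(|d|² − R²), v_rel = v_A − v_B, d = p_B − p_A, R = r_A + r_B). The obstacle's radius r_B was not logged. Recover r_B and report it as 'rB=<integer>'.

m = 2131
d = (-21, -7);  v_rel = (6, 5),  |v_rel|² = 61
v_rel×d = (6)·(-7) − (5)·(-21) = 63
since m = R²·61 − 63²:  R² = (3969 + 2131) / 61 = 100
R = √100 = 10  ⇒  r_B = 10 − 6 = 4

rB=4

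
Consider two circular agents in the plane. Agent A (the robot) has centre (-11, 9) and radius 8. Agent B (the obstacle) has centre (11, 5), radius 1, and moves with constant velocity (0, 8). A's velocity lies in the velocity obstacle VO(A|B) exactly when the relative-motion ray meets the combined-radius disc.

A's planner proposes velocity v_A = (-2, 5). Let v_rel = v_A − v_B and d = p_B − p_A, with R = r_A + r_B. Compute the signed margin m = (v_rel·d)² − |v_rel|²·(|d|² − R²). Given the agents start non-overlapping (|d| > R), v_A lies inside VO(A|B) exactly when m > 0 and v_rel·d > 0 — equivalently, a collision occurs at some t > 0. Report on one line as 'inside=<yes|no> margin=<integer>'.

d = (22, -4),  |d|² = 500;  R = 8+1 = 9,  c = 500−9² = 419
v_rel = (-2, -3),  |v_rel|² = 13;  v_rel·d = (-2)·(22) + (-3)·(-4) = -32
13·t² + 64·t + 419 = 0  ⇒  m = (-32)² − 13·419 = -4423
m = -4423 < 0,  v_rel·d = -32 < 0  ⇒  outside

inside=no margin=-4423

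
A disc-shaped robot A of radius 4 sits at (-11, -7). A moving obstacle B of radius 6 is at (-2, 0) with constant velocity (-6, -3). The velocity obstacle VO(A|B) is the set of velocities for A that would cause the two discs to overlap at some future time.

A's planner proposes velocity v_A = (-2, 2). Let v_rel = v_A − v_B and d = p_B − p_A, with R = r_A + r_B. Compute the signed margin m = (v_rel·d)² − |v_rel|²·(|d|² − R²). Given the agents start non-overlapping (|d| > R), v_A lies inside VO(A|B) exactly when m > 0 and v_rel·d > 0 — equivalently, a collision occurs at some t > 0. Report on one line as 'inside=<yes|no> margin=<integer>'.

d = (9, 7),  |d|² = 130;  R = 4+6 = 10,  c = 130−10² = 30
v_rel = (4, 5),  |v_rel|² = 41;  v_rel·d = (4)·(9) + (5)·(7) = 71
41·t² − 142·t + 30 = 0  ⇒  m = 71² − 41·30 = 3811
m = 3811 > 0,  v_rel·d = 71 > 0  ⇒  inside

inside=yes margin=3811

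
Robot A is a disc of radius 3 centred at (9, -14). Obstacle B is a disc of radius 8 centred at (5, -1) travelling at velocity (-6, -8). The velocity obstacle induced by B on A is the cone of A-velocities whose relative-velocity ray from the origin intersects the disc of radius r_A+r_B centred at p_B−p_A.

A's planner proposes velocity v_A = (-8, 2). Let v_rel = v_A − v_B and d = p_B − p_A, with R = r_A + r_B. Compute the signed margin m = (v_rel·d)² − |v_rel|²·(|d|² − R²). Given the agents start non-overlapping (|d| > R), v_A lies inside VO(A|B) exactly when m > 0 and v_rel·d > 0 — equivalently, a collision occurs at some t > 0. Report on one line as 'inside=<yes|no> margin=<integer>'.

d = (-4, 13),  |d|² = 185;  R = 3+8 = 11,  c = 185−11² = 64
v_rel = (-2, 10),  |v_rel|² = 104;  v_rel·d = (-2)·(-4) + (10)·(13) = 138
104·t² − 276·t + 64 = 0  ⇒  m = 138² − 104·64 = 12388
m = 12388 > 0,  v_rel·d = 138 > 0  ⇒  inside

inside=yes margin=12388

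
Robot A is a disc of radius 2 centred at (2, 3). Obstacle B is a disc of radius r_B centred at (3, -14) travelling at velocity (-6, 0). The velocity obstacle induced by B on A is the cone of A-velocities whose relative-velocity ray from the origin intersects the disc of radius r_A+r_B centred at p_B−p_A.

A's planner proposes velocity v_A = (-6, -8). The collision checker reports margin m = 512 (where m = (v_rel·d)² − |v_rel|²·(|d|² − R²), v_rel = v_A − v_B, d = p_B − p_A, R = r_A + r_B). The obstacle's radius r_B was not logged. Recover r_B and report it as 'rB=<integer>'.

m = 512
d = (1, -17);  v_rel = (0, -8),  |v_rel|² = 64
v_rel×d = (0)·(-17) − (-8)·(1) = 8
since m = R²·64 − 8²:  R² = (64 + 512) / 64 = 9
R = √9 = 3  ⇒  r_B = 3 − 2 = 1

rB=1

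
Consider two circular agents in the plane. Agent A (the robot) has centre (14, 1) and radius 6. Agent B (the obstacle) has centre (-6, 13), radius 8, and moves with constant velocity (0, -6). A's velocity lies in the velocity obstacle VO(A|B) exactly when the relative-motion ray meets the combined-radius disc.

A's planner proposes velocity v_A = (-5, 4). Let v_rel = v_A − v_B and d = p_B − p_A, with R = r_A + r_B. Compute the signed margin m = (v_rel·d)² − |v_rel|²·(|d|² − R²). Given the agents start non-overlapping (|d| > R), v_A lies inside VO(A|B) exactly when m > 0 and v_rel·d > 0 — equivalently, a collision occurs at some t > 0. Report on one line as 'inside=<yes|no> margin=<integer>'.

d = (-20, 12),  |d|² = 544;  R = 6+8 = 14,  c = 544−14² = 348
v_rel = (-5, 10),  |v_rel|² = 125;  v_rel·d = (-5)·(-20) + (10)·(12) = 220
125·t² − 440·t + 348 = 0  ⇒  m = 220² − 125·348 = 4900
m = 4900 > 0,  v_rel·d = 220 > 0  ⇒  inside

inside=yes margin=4900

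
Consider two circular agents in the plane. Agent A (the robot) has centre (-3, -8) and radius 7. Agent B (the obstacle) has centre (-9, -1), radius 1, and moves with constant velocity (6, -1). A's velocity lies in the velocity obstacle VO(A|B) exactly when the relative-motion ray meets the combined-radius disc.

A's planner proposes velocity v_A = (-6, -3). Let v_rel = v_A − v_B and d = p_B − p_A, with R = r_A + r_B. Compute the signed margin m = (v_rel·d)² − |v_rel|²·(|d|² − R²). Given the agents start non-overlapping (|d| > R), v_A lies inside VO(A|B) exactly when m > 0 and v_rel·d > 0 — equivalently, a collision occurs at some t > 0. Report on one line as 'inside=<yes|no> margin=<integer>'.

d = (-6, 7),  |d|² = 85;  R = 7+1 = 8,  c = 85−8² = 21
v_rel = (-12, -2),  |v_rel|² = 148;  v_rel·d = (-12)·(-6) + (-2)·(7) = 58
148·t² − 116·t + 21 = 0  ⇒  m = 58² − 148·21 = 256
m = 256 > 0,  v_rel·d = 58 > 0  ⇒  inside

inside=yes margin=256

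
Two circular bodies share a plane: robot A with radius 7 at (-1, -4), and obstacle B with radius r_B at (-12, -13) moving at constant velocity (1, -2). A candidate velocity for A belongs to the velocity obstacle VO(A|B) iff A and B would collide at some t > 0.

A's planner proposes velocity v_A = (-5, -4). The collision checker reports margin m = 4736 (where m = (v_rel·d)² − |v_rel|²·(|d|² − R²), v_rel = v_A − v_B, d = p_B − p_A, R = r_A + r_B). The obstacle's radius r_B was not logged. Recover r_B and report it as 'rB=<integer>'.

m = 4736
d = (-11, -9);  v_rel = (-6, -2),  |v_rel|² = 40
v_rel×d = (-6)·(-9) − (-2)·(-11) = 32
since m = R²·40 − 32²:  R² = (1024 + 4736) / 40 = 144
R = √144 = 12  ⇒  r_B = 12 − 7 = 5

rB=5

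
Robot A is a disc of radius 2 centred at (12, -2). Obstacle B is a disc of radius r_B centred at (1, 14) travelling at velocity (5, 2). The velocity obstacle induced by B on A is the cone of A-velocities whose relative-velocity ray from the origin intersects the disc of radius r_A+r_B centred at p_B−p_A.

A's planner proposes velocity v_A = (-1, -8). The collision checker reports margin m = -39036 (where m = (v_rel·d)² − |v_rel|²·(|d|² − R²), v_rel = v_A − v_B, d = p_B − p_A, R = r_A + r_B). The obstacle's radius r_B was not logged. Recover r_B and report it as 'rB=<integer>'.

m = -39036
d = (-11, 16);  v_rel = (-6, -10),  |v_rel|² = 136
v_rel×d = (-6)·(16) − (-10)·(-11) = -206
since m = R²·136 − (-206)²:  R² = (42436 + -39036) / 136 = 25
R = √25 = 5  ⇒  r_B = 5 − 2 = 3

rB=3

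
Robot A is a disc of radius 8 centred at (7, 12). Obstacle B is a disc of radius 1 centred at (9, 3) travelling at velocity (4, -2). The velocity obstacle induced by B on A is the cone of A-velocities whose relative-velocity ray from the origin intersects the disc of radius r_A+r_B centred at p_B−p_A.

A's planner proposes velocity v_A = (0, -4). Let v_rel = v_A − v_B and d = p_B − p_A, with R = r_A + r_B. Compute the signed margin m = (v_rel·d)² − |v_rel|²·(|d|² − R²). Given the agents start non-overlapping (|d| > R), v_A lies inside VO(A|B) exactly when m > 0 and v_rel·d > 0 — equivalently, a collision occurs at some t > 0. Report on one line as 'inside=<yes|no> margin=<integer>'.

d = (2, -9),  |d|² = 85;  R = 8+1 = 9,  c = 85−9² = 4
v_rel = (-4, -2),  |v_rel|² = 20;  v_rel·d = (-4)·(2) + (-2)·(-9) = 10
20·t² − 20·t + 4 = 0  ⇒  m = 10² − 20·4 = 20
m = 20 > 0,  v_rel·d = 10 > 0  ⇒  inside

inside=yes margin=20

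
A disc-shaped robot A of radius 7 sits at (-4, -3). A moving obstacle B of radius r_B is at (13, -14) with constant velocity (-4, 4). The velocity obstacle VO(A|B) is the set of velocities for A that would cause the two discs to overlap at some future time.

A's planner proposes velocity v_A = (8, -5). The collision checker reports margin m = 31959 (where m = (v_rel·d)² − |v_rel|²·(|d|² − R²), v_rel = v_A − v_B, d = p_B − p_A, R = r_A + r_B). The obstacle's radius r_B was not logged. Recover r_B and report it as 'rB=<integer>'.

m = 31959
d = (17, -11);  v_rel = (12, -9),  |v_rel|² = 225
v_rel×d = (12)·(-11) − (-9)·(17) = 21
since m = R²·225 − 21²:  R² = (441 + 31959) / 225 = 144
R = √144 = 12  ⇒  r_B = 12 − 7 = 5

rB=5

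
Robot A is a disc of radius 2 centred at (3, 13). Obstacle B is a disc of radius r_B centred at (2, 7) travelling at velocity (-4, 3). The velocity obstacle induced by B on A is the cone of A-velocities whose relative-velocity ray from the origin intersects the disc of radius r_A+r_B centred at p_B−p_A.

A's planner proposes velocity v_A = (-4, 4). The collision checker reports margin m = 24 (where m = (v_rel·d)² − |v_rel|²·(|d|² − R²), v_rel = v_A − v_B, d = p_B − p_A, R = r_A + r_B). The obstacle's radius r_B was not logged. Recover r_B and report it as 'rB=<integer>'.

m = 24
d = (-1, -6);  v_rel = (0, 1),  |v_rel|² = 1
v_rel×d = (0)·(-6) − (1)·(-1) = 1
since m = R²·1 − 1²:  R² = (1 + 24) / 1 = 25
R = √25 = 5  ⇒  r_B = 5 − 2 = 3

rB=3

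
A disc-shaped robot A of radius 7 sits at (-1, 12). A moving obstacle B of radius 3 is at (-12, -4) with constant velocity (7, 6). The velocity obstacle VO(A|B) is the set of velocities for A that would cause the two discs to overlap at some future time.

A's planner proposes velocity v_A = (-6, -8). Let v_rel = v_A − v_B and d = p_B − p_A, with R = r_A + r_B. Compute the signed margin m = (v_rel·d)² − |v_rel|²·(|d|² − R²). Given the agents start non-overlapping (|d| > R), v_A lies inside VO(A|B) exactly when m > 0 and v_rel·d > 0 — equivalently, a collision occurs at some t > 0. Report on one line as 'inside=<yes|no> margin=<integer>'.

d = (-11, -16),  |d|² = 377;  R = 7+3 = 10,  c = 377−10² = 277
v_rel = (-13, -14),  |v_rel|² = 365;  v_rel·d = (-13)·(-11) + (-14)·(-16) = 367
365·t² − 734·t + 277 = 0  ⇒  m = 367² − 365·277 = 33584
m = 33584 > 0,  v_rel·d = 367 > 0  ⇒  inside

inside=yes margin=33584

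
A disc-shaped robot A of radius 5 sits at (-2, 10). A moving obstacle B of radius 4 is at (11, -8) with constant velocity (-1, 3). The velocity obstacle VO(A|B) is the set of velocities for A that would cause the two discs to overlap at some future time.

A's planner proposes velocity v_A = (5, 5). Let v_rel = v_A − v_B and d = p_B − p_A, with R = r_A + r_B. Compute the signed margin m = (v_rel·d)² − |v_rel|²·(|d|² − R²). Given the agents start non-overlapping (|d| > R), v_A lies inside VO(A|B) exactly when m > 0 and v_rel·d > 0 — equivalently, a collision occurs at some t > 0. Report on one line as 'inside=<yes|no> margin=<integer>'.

d = (13, -18),  |d|² = 493;  R = 5+4 = 9,  c = 493−9² = 412
v_rel = (6, 2),  |v_rel|² = 40;  v_rel·d = (6)·(13) + (2)·(-18) = 42
40·t² − 84·t + 412 = 0  ⇒  m = 42² − 40·412 = -14716
m = -14716 < 0,  v_rel·d = 42 > 0  ⇒  outside

inside=no margin=-14716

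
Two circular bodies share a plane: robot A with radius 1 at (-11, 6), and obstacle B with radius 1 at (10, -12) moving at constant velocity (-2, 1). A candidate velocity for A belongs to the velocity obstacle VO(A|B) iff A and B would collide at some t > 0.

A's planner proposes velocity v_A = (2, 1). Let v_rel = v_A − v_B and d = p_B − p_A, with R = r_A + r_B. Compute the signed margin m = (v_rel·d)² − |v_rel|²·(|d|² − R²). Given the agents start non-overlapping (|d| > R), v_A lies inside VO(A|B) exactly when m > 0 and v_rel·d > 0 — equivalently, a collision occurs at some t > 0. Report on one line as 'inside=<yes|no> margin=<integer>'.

d = (21, -18),  |d|² = 765;  R = 1+1 = 2,  c = 765−2² = 761
v_rel = (4, 0),  |v_rel|² = 16;  v_rel·d = (4)·(21) + (0)·(-18) = 84
16·t² − 168·t + 761 = 0  ⇒  m = 84² − 16·761 = -5120
m = -5120 < 0,  v_rel·d = 84 > 0  ⇒  outside

inside=no margin=-5120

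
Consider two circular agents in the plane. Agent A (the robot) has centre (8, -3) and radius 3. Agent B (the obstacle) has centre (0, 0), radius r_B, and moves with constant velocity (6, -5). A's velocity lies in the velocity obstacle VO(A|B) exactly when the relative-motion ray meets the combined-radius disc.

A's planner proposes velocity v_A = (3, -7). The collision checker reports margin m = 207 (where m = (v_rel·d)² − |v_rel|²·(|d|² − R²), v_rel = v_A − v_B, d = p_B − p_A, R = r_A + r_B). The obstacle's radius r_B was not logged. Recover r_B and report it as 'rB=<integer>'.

m = 207
d = (-8, 3);  v_rel = (-3, -2),  |v_rel|² = 13
v_rel×d = (-3)·(3) − (-2)·(-8) = -25
since m = R²·13 − (-25)²:  R² = (625 + 207) / 13 = 64
R = √64 = 8  ⇒  r_B = 8 − 3 = 5

rB=5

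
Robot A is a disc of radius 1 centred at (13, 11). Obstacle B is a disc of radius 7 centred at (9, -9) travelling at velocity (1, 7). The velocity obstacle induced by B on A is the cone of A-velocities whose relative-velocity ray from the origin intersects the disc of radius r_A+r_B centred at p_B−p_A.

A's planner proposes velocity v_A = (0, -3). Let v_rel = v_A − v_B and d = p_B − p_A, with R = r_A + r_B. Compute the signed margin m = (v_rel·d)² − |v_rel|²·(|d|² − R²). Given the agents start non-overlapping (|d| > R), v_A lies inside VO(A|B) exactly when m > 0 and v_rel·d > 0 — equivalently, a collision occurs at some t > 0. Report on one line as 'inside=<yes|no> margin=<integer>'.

d = (-4, -20),  |d|² = 416;  R = 1+7 = 8,  c = 416−8² = 352
v_rel = (-1, -10),  |v_rel|² = 101;  v_rel·d = (-1)·(-4) + (-10)·(-20) = 204
101·t² − 408·t + 352 = 0  ⇒  m = 204² − 101·352 = 6064
m = 6064 > 0,  v_rel·d = 204 > 0  ⇒  inside

inside=yes margin=6064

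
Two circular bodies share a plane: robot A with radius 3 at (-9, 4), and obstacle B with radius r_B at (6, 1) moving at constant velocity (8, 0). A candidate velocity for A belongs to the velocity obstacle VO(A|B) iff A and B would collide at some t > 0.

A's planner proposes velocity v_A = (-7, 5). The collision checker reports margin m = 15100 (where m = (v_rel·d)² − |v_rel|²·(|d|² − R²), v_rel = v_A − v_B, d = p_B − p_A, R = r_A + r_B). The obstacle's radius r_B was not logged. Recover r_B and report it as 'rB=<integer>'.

m = 15100
d = (15, -3);  v_rel = (-15, 5),  |v_rel|² = 250
v_rel×d = (-15)·(-3) − (5)·(15) = -30
since m = R²·250 − (-30)²:  R² = (900 + 15100) / 250 = 64
R = √64 = 8  ⇒  r_B = 8 − 3 = 5

rB=5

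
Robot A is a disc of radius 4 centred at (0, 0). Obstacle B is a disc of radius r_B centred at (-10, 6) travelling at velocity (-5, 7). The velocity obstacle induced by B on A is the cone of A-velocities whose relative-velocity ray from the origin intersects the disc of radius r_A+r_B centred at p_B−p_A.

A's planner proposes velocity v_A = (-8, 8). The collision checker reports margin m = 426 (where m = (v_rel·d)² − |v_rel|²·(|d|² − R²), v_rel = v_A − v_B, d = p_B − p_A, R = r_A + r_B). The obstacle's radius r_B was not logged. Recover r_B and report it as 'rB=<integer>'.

m = 426
d = (-10, 6);  v_rel = (-3, 1),  |v_rel|² = 10
v_rel×d = (-3)·(6) − (1)·(-10) = -8
since m = R²·10 − (-8)²:  R² = (64 + 426) / 10 = 49
R = √49 = 7  ⇒  r_B = 7 − 4 = 3

rB=3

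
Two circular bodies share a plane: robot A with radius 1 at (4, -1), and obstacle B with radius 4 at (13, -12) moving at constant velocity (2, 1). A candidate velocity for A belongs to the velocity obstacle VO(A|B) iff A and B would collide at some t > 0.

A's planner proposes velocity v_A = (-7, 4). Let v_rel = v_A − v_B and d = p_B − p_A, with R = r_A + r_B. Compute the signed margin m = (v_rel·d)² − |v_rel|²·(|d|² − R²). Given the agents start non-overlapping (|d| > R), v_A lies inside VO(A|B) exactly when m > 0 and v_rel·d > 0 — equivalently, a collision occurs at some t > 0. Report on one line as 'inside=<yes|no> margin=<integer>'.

d = (9, -11),  |d|² = 202;  R = 1+4 = 5,  c = 202−5² = 177
v_rel = (-9, 3),  |v_rel|² = 90;  v_rel·d = (-9)·(9) + (3)·(-11) = -114
90·t² + 228·t + 177 = 0  ⇒  m = (-114)² − 90·177 = -2934
m = -2934 < 0,  v_rel·d = -114 < 0  ⇒  outside

inside=no margin=-2934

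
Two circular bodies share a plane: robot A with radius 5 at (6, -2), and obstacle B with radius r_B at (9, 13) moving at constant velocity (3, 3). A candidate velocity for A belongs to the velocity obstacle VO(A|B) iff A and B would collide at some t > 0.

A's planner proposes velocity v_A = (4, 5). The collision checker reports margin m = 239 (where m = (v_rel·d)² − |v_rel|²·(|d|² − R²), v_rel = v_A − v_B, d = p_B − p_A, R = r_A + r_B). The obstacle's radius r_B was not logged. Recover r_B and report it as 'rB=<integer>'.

m = 239
d = (3, 15);  v_rel = (1, 2),  |v_rel|² = 5
v_rel×d = (1)·(15) − (2)·(3) = 9
since m = R²·5 − 9²:  R² = (81 + 239) / 5 = 64
R = √64 = 8  ⇒  r_B = 8 − 5 = 3

rB=3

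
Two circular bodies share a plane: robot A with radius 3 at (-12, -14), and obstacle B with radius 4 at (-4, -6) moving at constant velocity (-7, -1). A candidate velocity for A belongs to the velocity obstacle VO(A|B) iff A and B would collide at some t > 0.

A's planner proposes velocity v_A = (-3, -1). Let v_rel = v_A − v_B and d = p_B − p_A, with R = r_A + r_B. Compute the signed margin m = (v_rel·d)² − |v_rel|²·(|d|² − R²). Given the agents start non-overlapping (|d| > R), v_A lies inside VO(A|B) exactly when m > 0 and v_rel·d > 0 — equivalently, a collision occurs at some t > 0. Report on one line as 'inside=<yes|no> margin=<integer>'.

d = (8, 8),  |d|² = 128;  R = 3+4 = 7,  c = 128−7² = 79
v_rel = (4, 0),  |v_rel|² = 16;  v_rel·d = (4)·(8) + (0)·(8) = 32
16·t² − 64·t + 79 = 0  ⇒  m = 32² − 16·79 = -240
m = -240 < 0,  v_rel·d = 32 > 0  ⇒  outside

inside=no margin=-240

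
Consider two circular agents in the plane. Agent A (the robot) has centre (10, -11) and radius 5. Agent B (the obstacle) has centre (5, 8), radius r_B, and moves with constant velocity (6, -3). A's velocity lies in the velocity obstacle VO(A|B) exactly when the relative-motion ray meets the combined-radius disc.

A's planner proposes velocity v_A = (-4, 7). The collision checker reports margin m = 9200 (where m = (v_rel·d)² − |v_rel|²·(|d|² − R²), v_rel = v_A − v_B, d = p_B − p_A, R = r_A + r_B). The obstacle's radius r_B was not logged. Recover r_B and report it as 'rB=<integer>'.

m = 9200
d = (-5, 19);  v_rel = (-10, 10),  |v_rel|² = 200
v_rel×d = (-10)·(19) − (10)·(-5) = -140
since m = R²·200 − (-140)²:  R² = (19600 + 9200) / 200 = 144
R = √144 = 12  ⇒  r_B = 12 − 5 = 7

rB=7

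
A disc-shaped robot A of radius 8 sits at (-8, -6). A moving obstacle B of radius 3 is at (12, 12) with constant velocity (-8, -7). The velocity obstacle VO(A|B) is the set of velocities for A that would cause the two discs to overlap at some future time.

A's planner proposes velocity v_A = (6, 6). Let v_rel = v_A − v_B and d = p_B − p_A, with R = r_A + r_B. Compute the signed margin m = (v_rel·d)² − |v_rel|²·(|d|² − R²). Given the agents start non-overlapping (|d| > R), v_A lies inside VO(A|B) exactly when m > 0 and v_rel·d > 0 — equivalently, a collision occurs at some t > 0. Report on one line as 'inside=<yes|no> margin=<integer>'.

d = (20, 18),  |d|² = 724;  R = 8+3 = 11,  c = 724−11² = 603
v_rel = (14, 13),  |v_rel|² = 365;  v_rel·d = (14)·(20) + (13)·(18) = 514
365·t² − 1028·t + 603 = 0  ⇒  m = 514² − 365·603 = 44101
m = 44101 > 0,  v_rel·d = 514 > 0  ⇒  inside

inside=yes margin=44101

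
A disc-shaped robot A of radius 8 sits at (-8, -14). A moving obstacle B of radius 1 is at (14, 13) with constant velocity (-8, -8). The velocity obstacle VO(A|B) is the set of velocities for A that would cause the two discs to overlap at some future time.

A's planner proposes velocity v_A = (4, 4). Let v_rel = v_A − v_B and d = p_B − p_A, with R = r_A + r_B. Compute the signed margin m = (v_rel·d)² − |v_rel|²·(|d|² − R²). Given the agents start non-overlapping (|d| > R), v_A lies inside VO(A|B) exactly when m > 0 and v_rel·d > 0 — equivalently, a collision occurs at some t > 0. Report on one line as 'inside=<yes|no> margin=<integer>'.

d = (22, 27),  |d|² = 1213;  R = 8+1 = 9,  c = 1213−9² = 1132
v_rel = (12, 12),  |v_rel|² = 288;  v_rel·d = (12)·(22) + (12)·(27) = 588
288·t² − 1176·t + 1132 = 0  ⇒  m = 588² − 288·1132 = 19728
m = 19728 > 0,  v_rel·d = 588 > 0  ⇒  inside

inside=yes margin=19728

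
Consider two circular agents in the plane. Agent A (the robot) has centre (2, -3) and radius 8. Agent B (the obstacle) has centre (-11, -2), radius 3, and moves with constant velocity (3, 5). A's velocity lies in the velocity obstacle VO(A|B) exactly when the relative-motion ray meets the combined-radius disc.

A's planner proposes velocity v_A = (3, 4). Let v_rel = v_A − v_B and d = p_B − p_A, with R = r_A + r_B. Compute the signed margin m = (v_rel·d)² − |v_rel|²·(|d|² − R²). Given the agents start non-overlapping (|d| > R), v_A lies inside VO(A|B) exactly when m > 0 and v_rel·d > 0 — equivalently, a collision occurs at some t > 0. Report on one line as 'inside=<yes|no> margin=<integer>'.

d = (-13, 1),  |d|² = 170;  R = 8+3 = 11,  c = 170−11² = 49
v_rel = (0, -1),  |v_rel|² = 1;  v_rel·d = (0)·(-13) + (-1)·(1) = -1
1·t² + 2·t + 49 = 0  ⇒  m = (-1)² − 1·49 = -48
m = -48 < 0,  v_rel·d = -1 < 0  ⇒  outside

inside=no margin=-48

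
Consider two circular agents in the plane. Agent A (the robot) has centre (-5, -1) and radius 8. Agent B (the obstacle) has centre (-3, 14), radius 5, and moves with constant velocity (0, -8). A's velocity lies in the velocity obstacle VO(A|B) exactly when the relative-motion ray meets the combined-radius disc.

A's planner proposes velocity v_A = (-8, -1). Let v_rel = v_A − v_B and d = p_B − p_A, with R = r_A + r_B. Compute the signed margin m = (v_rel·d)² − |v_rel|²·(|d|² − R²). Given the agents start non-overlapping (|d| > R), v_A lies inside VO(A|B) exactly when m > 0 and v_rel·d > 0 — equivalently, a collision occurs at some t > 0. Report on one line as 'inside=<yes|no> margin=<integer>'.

d = (2, 15),  |d|² = 229;  R = 8+5 = 13,  c = 229−13² = 60
v_rel = (-8, 7),  |v_rel|² = 113;  v_rel·d = (-8)·(2) + (7)·(15) = 89
113·t² − 178·t + 60 = 0  ⇒  m = 89² − 113·60 = 1141
m = 1141 > 0,  v_rel·d = 89 > 0  ⇒  inside

inside=yes margin=1141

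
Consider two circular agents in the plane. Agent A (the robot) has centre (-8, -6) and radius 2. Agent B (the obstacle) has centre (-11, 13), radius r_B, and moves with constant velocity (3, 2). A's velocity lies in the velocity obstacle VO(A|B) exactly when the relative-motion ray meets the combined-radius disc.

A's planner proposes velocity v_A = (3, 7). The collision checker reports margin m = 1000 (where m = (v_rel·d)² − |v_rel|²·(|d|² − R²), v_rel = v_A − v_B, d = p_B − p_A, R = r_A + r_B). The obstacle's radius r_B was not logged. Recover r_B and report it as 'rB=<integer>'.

m = 1000
d = (-3, 19);  v_rel = (0, 5),  |v_rel|² = 25
v_rel×d = (0)·(19) − (5)·(-3) = 15
since m = R²·25 − 15²:  R² = (225 + 1000) / 25 = 49
R = √49 = 7  ⇒  r_B = 7 − 2 = 5

rB=5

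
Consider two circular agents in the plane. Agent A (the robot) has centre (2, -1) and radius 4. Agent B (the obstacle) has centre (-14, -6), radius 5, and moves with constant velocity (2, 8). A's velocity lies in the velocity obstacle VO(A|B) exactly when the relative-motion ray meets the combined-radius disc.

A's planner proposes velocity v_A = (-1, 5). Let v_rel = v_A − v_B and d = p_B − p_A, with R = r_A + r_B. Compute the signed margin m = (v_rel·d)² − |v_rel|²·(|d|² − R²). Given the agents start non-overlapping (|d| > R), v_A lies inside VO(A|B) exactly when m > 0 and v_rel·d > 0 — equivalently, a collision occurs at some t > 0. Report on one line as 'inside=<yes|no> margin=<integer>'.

d = (-16, -5),  |d|² = 281;  R = 4+5 = 9,  c = 281−9² = 200
v_rel = (-3, -3),  |v_rel|² = 18;  v_rel·d = (-3)·(-16) + (-3)·(-5) = 63
18·t² − 126·t + 200 = 0  ⇒  m = 63² − 18·200 = 369
m = 369 > 0,  v_rel·d = 63 > 0  ⇒  inside

inside=yes margin=369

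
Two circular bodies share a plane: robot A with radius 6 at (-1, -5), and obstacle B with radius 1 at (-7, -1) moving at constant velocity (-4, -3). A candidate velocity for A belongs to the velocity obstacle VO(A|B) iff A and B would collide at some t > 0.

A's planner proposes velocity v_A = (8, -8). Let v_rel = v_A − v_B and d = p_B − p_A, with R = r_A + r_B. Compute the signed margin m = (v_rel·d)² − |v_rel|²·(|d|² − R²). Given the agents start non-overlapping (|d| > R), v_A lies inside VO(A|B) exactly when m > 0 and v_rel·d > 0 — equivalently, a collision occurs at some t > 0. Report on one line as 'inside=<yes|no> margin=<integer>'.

d = (-6, 4),  |d|² = 52;  R = 6+1 = 7,  c = 52−7² = 3
v_rel = (12, -5),  |v_rel|² = 169;  v_rel·d = (12)·(-6) + (-5)·(4) = -92
169·t² + 184·t + 3 = 0  ⇒  m = (-92)² − 169·3 = 7957
m = 7957 > 0,  v_rel·d = -92 < 0  ⇒  outside

inside=no margin=7957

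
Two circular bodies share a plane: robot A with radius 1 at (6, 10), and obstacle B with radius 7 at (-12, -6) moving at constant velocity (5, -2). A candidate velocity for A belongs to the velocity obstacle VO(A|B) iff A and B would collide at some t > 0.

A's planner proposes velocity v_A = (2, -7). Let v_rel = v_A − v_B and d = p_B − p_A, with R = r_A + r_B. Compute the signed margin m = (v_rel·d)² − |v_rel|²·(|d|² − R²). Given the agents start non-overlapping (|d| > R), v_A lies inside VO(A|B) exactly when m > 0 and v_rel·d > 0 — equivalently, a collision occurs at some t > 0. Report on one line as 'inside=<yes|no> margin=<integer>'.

d = (-18, -16),  |d|² = 580;  R = 1+7 = 8,  c = 580−8² = 516
v_rel = (-3, -5),  |v_rel|² = 34;  v_rel·d = (-3)·(-18) + (-5)·(-16) = 134
34·t² − 268·t + 516 = 0  ⇒  m = 134² − 34·516 = 412
m = 412 > 0,  v_rel·d = 134 > 0  ⇒  inside

inside=yes margin=412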